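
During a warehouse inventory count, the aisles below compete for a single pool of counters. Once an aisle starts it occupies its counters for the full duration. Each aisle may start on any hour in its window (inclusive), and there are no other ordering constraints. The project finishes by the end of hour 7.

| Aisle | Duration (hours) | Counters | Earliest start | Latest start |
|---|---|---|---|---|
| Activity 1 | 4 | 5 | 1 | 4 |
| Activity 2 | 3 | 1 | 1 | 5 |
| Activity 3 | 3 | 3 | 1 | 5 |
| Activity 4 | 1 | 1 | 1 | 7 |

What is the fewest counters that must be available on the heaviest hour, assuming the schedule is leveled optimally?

5

Early-start (Activity 1@1, Activity 2@1, Activity 3@1, Activity 4@1) gives peak 10: h1:10  h2:9  h3:9  h4:5  h5:0  h6:0  h7:0.
Shift Activity 2→5, Activity 3→5, Activity 4→5.
Schedule Activity 1@1, Activity 2@5, Activity 3@5, Activity 4@5: h1:5  h2:5  h3:5  h4:5  h5:5  h6:4  h7:4 — peak 5.
Total counter-hours = 33 over 7 hours ⇒ peak ≥ ⌈33/7⌉ = 5, so 5 is optimal.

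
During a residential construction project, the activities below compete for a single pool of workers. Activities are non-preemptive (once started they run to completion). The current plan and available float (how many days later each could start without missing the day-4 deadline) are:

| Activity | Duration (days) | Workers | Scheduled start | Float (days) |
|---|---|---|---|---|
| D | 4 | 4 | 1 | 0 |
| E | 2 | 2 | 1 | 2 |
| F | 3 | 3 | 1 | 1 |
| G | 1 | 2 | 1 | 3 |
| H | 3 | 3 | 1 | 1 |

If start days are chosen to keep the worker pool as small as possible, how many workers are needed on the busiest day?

12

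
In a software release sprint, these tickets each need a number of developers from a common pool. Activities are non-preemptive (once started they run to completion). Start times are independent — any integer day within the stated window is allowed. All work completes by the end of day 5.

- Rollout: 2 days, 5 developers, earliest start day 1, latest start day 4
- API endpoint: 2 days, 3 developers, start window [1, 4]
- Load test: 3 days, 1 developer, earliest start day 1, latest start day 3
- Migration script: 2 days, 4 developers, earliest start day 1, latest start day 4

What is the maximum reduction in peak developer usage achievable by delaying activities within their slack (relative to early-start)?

Early-start peak: d1:13  d2:13  d3:1  d4:0  d5:0 ⇒ 13.
Leveled (Rollout@1, API endpoint@3, Load test@1, Migration script@4): d1:6  d2:6  d3:4  d4:7  d5:4 ⇒ 7.
Reduction 13 − 7 = 6.

6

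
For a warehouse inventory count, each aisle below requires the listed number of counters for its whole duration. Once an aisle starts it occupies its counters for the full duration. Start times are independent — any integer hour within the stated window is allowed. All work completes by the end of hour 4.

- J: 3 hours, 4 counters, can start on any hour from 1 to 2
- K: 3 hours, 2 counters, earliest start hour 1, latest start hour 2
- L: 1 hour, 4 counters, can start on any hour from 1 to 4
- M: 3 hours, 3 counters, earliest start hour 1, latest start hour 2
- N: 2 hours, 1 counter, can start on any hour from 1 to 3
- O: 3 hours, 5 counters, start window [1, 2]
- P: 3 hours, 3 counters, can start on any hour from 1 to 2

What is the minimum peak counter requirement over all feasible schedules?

Early-start (J@1, K@1, L@1, M@1, N@1, O@1, P@1) gives peak 22: h1:22  h2:18  h3:17  h4:0.
Shift O→2.
Schedule J@1, K@1, L@1, M@1, N@1, O@2, P@1: h1:17  h2:18  h3:17  h4:5 — peak 18.

18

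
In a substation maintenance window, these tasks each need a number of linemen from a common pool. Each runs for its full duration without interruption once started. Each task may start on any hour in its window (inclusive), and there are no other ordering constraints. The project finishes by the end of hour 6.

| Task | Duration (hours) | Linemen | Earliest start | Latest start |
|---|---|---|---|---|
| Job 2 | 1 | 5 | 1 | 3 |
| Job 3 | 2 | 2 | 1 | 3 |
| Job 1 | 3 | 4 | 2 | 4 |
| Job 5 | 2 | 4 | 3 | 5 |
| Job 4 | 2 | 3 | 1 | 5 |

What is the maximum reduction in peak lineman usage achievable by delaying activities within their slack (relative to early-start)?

3

Early-start peak: h1:10  h2:9  h3:8  h4:8  h5:0  h6:0 ⇒ 10.
Leveled (Job 2@1, Job 3@1, Job 1@2, Job 5@5, Job 4@3): h1:7  h2:6  h3:7  h4:7  h5:4  h6:4 ⇒ 7.
Reduction 10 − 7 = 3.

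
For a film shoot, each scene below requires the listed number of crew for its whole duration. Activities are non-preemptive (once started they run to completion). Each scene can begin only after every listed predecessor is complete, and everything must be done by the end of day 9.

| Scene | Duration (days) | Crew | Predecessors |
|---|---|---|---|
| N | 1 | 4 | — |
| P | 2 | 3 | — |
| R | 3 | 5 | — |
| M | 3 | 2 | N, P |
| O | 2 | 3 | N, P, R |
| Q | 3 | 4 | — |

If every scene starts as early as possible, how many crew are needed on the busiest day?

16

Early-start schedule: N@1, P@1, R@1, M@3, O@4, Q@1.
Load per day: day 1: 16, day 2: 12, day 3: 11, day 4: 5, day 5: 5, day 6: 0, day 7: 0, day 8: 0, day 9: 0.
Peak is 16.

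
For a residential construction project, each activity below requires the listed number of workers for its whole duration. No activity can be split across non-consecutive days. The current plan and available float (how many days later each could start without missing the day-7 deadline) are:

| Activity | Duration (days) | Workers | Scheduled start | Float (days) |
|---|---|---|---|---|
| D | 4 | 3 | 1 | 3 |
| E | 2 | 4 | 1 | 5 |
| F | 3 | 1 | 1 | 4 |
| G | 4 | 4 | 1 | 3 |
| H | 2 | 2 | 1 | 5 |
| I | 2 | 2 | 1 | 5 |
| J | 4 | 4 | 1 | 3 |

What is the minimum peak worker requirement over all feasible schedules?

11

Early-start (D@1, E@1, F@1, G@1, H@1, I@1, J@1) gives peak 20: d1:20  d2:20  d3:12  d4:11  d5:0  d6:0  d7:0.
Shift G→3, I→5, J→4.
Schedule D@1, E@1, F@1, G@3, H@1, I@5, J@4: d1:10  d2:10  d3:8  d4:11  d5:10  d6:10  d7:4 — peak 11.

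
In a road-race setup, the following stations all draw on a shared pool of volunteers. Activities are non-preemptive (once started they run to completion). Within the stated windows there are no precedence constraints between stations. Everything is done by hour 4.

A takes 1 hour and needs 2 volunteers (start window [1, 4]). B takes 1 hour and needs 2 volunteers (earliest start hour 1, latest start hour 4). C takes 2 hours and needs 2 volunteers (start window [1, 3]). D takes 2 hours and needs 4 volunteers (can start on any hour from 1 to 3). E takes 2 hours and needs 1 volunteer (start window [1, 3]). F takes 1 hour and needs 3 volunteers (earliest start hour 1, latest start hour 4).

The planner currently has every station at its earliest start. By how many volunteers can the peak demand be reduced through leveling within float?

Early-start peak: h1:14  h2:7  h3:0  h4:0 ⇒ 14.
Leveled (A@1, B@1, C@1, D@2, E@3, F@4): h1:6  h2:6  h3:5  h4:4 ⇒ 6.
Reduction 14 − 6 = 8.

8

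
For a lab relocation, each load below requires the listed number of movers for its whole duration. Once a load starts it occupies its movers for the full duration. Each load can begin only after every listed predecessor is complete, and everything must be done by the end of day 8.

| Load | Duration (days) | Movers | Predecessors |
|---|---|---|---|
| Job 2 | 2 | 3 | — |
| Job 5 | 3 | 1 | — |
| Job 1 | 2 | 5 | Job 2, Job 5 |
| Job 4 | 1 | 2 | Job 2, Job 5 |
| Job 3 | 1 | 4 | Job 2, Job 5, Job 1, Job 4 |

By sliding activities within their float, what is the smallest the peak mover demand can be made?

Early-start (Job 2@1, Job 5@1, Job 1@4, Job 4@4, Job 3@6) gives peak 7: d1:4  d2:4  d3:1  d4:7  d5:5  d6:4  d7:0  d8:0.
Shift Job 4→6, Job 3→7.
Schedule Job 2@1, Job 5@1, Job 1@4, Job 4@6, Job 3@7: d1:4  d2:4  d3:1  d4:5  d5:5  d6:2  d7:4  d8:0 — peak 5.

5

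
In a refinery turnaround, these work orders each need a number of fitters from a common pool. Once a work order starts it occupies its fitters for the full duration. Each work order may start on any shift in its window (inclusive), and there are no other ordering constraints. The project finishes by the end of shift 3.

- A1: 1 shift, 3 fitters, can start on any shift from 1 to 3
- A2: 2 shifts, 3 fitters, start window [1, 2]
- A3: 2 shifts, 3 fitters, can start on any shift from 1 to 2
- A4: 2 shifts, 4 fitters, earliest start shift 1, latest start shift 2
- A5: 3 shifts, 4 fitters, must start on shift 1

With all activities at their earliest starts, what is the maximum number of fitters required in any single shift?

Early-start schedule: A1@1, A2@1, A3@1, A4@1, A5@1.
Load per shift: shift 1: 17, shift 2: 14, shift 3: 4.
Peak is 17.

17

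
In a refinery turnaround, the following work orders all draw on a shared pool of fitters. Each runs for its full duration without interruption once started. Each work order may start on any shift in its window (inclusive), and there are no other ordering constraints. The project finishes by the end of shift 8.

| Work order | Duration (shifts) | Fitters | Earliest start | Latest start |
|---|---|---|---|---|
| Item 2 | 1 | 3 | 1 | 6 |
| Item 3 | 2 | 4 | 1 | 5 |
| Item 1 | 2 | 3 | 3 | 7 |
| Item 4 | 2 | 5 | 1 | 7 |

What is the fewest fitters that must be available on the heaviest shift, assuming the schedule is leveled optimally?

Early-start (Item 2@1, Item 3@1, Item 1@3, Item 4@1) gives peak 12: s1:12  s2:9  s3:3  s4:3  s5:0  s6:0  s7:0  s8:0.
Shift Item 3→2, Item 1→4, Item 4→6.
Schedule Item 2@1, Item 3@2, Item 1@4, Item 4@6: s1:3  s2:4  s3:4  s4:3  s5:3  s6:5  s7:5  s8:0 — peak 5.

5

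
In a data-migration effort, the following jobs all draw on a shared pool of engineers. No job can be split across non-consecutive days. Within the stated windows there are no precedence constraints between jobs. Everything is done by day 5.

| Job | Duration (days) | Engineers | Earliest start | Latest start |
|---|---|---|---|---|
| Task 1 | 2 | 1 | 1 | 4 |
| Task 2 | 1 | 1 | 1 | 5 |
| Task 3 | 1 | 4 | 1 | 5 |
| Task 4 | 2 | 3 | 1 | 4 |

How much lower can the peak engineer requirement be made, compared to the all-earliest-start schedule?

Early-start peak: d1:9  d2:4  d3:0  d4:0  d5:0 ⇒ 9.
Leveled (Task 1@1, Task 2@1, Task 3@3, Task 4@4): d1:2  d2:1  d3:4  d4:3  d5:3 ⇒ 4.
Reduction 9 − 4 = 5.

5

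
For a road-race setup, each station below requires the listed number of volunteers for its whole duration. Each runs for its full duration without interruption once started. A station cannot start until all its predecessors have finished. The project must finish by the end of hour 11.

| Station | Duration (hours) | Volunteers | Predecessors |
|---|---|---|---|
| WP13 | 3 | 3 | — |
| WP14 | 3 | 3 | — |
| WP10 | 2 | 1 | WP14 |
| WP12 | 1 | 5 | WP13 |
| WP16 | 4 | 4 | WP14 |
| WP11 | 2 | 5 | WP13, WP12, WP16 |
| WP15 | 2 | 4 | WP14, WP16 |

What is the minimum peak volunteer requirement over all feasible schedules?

Early-start (WP13@1, WP14@1, WP10@4, WP12@4, WP16@4, WP11@8, WP15@8) gives peak 10: h1:6  h2:6  h3:6  h4:10  h5:5  h6:4  h7:4  h8:9  h9:9  h10:0  h11:0.
Shift WP16→5, WP11→9, WP15→9.
Schedule WP13@1, WP14@1, WP10@4, WP12@4, WP16@5, WP11@9, WP15@9: h1:6  h2:6  h3:6  h4:6  h5:5  h6:4  h7:4  h8:4  h9:9  h10:9  h11:0 — peak 9.

9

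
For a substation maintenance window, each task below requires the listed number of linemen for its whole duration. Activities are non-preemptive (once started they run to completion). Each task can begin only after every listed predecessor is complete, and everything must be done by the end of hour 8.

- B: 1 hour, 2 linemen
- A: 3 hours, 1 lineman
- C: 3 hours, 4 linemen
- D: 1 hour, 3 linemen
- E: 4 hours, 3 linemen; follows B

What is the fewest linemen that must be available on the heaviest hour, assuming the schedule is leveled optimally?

5

Early-start (B@1, A@1, C@1, D@1, E@2) gives peak 10: h1:10  h2:8  h3:8  h4:3  h5:3  h6:0  h7:0  h8:0.
Shift A→2, C→2, E→5.
Schedule B@1, A@2, C@2, D@1, E@5: h1:5  h2:5  h3:5  h4:5  h5:3  h6:3  h7:3  h8:3 — peak 5.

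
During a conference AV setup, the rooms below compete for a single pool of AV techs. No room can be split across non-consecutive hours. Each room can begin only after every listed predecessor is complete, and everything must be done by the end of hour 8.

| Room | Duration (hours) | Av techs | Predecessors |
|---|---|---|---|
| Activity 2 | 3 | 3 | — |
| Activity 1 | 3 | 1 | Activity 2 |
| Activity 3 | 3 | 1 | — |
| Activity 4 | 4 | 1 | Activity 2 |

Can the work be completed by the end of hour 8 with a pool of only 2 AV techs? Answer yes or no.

Total AV tech-hours = 19; over 8 hours the average is 19/8 > 2, so some hour must exceed 2.

no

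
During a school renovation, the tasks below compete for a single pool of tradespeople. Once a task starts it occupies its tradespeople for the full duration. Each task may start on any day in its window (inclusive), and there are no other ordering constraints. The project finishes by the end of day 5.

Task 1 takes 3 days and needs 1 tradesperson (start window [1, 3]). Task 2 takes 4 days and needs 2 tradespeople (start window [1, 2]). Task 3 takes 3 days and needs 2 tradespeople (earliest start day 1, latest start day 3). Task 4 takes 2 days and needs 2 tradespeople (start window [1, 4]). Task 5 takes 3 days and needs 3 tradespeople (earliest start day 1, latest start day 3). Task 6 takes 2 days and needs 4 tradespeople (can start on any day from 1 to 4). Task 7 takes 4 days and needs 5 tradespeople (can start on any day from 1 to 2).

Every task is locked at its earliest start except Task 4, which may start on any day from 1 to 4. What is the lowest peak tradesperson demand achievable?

17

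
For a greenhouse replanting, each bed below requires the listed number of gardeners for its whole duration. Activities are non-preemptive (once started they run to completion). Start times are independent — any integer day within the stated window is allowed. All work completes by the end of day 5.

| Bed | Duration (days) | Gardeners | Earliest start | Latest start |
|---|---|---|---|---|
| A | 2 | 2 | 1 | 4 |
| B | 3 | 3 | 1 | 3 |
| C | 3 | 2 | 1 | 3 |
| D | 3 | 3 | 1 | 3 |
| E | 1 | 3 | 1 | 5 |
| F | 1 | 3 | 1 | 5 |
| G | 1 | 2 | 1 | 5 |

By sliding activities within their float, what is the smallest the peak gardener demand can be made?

8

Early-start (A@1, B@1, C@1, D@1, E@1, F@1, G@1) gives peak 18: d1:18  d2:10  d3:8  d4:0  d5:0.
Shift D→3, E→4, F→5, G→4.
Schedule A@1, B@1, C@1, D@3, E@4, F@5, G@4: d1:7  d2:7  d3:8  d4:8  d5:6 — peak 8.
Total gardener-days = 36 over 5 days ⇒ peak ≥ ⌈36/5⌉ = 8, so 8 is optimal.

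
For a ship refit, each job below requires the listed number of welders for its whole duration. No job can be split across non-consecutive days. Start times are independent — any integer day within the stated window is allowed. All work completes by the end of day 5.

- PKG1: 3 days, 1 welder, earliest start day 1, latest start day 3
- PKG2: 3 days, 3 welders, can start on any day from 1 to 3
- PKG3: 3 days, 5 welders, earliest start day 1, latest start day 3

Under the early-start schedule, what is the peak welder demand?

9

Early-start schedule: PKG1@1, PKG2@1, PKG3@1.
Load per day: day 1: 9, day 2: 9, day 3: 9, day 4: 0, day 5: 0.
Peak is 9.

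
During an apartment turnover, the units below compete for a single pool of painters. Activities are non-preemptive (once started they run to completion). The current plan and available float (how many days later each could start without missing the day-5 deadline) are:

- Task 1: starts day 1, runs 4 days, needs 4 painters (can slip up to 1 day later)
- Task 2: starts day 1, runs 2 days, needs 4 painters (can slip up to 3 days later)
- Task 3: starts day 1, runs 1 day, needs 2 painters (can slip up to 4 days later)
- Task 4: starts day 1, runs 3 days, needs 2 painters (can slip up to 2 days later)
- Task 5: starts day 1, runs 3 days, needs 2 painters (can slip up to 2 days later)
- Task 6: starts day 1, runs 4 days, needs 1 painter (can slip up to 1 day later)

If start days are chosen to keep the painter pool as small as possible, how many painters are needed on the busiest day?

9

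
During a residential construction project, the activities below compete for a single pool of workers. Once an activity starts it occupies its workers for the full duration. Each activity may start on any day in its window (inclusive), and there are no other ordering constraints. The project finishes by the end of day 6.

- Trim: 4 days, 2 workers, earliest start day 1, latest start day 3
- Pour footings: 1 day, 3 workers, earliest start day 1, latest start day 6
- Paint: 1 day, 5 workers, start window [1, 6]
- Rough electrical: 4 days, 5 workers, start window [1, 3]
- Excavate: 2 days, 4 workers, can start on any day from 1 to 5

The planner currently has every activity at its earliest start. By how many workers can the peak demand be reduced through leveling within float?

Early-start peak: d1:19  d2:11  d3:7  d4:7  d5:0  d6:0 ⇒ 19.
Leveled (Trim@1, Pour footings@1, Paint@2, Rough electrical@3, Excavate@5): d1:5  d2:7  d3:7  d4:7  d5:9  d6:9 ⇒ 9.
Reduction 19 − 9 = 10.

10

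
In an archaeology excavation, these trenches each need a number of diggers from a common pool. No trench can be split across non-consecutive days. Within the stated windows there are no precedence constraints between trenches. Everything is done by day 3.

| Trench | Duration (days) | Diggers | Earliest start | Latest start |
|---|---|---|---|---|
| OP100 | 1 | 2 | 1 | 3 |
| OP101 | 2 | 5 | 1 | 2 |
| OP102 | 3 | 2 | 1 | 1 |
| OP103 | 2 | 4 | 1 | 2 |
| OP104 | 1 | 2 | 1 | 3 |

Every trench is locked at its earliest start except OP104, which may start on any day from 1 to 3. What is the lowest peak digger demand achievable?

13

OP104@1: d1:15  d2:11  d3:2 → peak 15
OP104@2: d1:13  d2:13  d3:2 → peak 13
OP104@3: d1:13  d2:11  d3:4 → peak 13
Best is OP104@2, peak 13.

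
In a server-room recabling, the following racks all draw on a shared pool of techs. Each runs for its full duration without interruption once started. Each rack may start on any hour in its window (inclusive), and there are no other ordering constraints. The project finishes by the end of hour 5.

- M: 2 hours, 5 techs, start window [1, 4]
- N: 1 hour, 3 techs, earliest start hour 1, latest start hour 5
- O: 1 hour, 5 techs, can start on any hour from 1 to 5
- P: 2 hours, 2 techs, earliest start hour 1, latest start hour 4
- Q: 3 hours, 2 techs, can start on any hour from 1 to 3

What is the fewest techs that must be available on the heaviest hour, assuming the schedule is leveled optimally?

7

Early-start (M@1, N@1, O@1, P@1, Q@1) gives peak 17: h1:17  h2:9  h3:2  h4:0  h5:0.
Shift N→3, O→4, Q→3.
Schedule M@1, N@3, O@4, P@1, Q@3: h1:7  h2:7  h3:5  h4:7  h5:2 — peak 7.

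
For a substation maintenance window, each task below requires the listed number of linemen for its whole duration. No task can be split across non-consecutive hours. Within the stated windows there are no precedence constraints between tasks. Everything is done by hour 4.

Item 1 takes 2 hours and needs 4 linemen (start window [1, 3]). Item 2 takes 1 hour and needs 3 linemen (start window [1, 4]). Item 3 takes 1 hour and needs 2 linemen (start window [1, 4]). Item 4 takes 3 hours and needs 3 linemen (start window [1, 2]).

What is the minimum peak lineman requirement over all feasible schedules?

7

Early-start (Item 1@1, Item 2@1, Item 3@1, Item 4@1) gives peak 12: h1:12  h2:7  h3:3  h4:0.
Shift Item 3→3, Item 4→2.
Schedule Item 1@1, Item 2@1, Item 3@3, Item 4@2: h1:7  h2:7  h3:5  h4:3 — peak 7.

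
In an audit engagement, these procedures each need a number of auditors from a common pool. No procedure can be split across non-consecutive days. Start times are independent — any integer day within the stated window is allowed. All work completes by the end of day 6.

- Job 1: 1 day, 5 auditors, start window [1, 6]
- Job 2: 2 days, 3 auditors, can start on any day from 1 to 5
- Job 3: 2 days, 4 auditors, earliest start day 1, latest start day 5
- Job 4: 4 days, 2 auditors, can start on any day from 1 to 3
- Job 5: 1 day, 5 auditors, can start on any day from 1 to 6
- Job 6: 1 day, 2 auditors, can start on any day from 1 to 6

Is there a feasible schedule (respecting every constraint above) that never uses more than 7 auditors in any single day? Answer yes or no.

Schedule Job 1@1, Job 2@2, Job 3@4, Job 4@1, Job 5@6, Job 6@2: d1:7  d2:7  d3:5  d4:6  d5:4  d6:5 — peak 7 ≤ 7.

yes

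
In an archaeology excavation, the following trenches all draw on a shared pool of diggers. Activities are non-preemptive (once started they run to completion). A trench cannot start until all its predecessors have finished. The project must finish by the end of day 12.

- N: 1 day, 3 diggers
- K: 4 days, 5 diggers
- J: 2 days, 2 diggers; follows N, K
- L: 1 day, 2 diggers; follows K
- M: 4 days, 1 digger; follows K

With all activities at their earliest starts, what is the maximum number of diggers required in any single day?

8

Early-start schedule: N@1, K@1, J@5, L@5, M@5.
Load per day: day 1: 8, day 2: 5, day 3: 5, day 4: 5, day 5: 5, day 6: 3, day 7: 1, day 8: 1, day 9: 0, day 10: 0, day 11: 0, day 12: 0.
Peak is 8.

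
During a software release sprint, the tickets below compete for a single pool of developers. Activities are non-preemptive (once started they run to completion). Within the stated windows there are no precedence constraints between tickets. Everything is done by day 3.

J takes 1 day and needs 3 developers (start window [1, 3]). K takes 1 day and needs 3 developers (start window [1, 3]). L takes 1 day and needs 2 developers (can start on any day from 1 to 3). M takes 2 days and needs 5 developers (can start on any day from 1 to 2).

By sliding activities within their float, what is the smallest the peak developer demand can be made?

Early-start (J@1, K@1, L@1, M@1) gives peak 13: d1:13  d2:5  d3:0.
Shift L→2, M→2.
Schedule J@1, K@1, L@2, M@2: d1:6  d2:7  d3:5 — peak 7.

7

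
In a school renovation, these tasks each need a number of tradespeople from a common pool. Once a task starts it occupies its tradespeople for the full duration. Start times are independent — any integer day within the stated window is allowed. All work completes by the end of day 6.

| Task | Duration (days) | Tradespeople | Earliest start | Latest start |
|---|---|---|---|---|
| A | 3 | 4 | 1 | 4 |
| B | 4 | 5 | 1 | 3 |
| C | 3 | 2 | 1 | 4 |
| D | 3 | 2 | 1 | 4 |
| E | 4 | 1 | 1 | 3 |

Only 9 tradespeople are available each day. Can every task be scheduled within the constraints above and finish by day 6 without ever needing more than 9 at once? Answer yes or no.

The minimum achievable peak is 10; 9 < 10, so no feasible schedule stays within the cap.

no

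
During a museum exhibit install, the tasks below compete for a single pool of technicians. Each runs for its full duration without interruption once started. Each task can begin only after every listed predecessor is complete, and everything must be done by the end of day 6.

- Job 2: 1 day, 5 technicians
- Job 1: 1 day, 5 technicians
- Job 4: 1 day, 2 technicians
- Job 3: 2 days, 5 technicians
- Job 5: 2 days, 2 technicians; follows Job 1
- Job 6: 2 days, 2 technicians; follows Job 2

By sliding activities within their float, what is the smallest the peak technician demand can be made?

Early-start (Job 2@1, Job 1@1, Job 4@1, Job 3@1, Job 5@2, Job 6@2) gives peak 17: d1:17  d2:9  d3:4  d4:0  d5:0  d6:0.
Shift Job 1→2, Job 4→3, Job 3→5, Job 5→3, Job 6→3.
Schedule Job 2@1, Job 1@2, Job 4@3, Job 3@5, Job 5@3, Job 6@3: d1:5  d2:5  d3:6  d4:4  d5:5  d6:5 — peak 6.

6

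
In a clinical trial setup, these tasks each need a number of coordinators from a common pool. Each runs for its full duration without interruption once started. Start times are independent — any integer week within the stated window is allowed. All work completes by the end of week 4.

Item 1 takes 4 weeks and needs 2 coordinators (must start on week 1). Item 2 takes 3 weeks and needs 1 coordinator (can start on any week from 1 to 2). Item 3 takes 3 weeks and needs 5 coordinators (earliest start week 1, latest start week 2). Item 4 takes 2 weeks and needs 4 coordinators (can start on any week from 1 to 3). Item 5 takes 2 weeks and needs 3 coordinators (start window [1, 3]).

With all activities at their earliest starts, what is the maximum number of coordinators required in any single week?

15

Early-start schedule: Item 1@1, Item 2@1, Item 3@1, Item 4@1, Item 5@1.
Load per week: week 1: 15, week 2: 15, week 3: 8, week 4: 2.
Peak is 15.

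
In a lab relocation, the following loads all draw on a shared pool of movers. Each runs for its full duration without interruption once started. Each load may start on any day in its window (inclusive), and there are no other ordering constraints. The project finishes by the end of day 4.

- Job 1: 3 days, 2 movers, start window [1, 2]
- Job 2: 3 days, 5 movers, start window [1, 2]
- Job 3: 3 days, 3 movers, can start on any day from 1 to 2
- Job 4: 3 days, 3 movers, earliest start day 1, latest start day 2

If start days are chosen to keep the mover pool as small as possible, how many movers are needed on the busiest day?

13

Schedule Job 1@1, Job 2@1, Job 3@1, Job 4@1: d1:13  d2:13  d3:13  d4:0 — peak 13.
No arrangement of the 16 feasible schedules does better.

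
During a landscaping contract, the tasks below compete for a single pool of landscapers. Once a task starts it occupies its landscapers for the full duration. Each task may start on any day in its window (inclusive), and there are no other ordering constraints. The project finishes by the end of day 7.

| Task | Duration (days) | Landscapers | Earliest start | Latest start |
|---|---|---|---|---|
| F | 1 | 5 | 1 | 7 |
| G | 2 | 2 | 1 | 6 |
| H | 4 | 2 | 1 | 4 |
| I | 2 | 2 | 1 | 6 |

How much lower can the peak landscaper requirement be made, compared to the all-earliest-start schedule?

6

Early-start peak: d1:11  d2:6  d3:2  d4:2  d5:0  d6:0  d7:0 ⇒ 11.
Leveled (F@1, G@2, H@2, I@4): d1:5  d2:4  d3:4  d4:4  d5:4  d6:0  d7:0 ⇒ 5.
Reduction 11 − 5 = 6.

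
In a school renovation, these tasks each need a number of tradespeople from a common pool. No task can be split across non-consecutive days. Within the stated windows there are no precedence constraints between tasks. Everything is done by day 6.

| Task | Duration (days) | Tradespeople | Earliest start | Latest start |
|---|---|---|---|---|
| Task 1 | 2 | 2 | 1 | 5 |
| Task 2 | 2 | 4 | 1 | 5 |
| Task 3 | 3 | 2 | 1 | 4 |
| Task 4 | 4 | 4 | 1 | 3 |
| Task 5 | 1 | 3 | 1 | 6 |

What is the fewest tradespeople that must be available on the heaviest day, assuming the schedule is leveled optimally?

7

Early-start (Task 1@1, Task 2@1, Task 3@1, Task 4@1, Task 5@1) gives peak 15: d1:15  d2:12  d3:6  d4:4  d5:0  d6:0.
Shift Task 3→3, Task 4→3, Task 5→6.
Schedule Task 1@1, Task 2@1, Task 3@3, Task 4@3, Task 5@6: d1:6  d2:6  d3:6  d4:6  d5:6  d6:7 — peak 7.
Total tradesperson-days = 37 over 6 days ⇒ peak ≥ ⌈37/6⌉ = 7, so 7 is optimal.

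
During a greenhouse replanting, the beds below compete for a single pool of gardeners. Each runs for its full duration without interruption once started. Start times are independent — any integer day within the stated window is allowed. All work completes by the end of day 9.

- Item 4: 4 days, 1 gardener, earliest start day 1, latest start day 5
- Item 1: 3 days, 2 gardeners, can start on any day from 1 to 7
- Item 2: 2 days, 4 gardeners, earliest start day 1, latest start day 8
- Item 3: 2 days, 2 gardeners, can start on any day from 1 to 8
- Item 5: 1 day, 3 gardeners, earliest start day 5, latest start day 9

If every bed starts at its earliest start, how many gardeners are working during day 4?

1

At early start, day 4 has: Item 4.
Demand: 1 = 1.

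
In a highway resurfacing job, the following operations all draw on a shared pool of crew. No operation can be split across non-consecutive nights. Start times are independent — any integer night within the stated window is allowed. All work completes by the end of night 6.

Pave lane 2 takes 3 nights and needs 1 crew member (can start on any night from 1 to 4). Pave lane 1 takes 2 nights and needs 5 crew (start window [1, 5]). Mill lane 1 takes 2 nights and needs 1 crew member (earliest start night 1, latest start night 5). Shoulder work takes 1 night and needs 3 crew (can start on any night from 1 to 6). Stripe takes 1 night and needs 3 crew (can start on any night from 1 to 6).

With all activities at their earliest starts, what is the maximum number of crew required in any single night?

Early-start schedule: Pave lane 2@1, Pave lane 1@1, Mill lane 1@1, Shoulder work@1, Stripe@1.
Load per night: night 1: 13, night 2: 7, night 3: 1, night 4: 0, night 5: 0, night 6: 0.
Peak is 13.

13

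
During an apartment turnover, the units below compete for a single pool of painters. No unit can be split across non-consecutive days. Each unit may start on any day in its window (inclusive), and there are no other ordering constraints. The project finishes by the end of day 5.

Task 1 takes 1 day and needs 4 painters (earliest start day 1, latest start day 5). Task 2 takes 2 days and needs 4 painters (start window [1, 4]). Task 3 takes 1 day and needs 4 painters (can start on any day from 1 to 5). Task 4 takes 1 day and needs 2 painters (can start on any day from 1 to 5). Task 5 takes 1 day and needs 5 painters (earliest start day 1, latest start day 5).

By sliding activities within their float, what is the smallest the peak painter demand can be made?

6

Early-start (Task 1@1, Task 2@1, Task 3@1, Task 4@1, Task 5@1) gives peak 19: d1:19  d2:4  d3:0  d4:0  d5:0.
Shift Task 2→2, Task 3→4, Task 5→5.
Schedule Task 1@1, Task 2@2, Task 3@4, Task 4@1, Task 5@5: d1:6  d2:4  d3:4  d4:4  d5:5 — peak 6.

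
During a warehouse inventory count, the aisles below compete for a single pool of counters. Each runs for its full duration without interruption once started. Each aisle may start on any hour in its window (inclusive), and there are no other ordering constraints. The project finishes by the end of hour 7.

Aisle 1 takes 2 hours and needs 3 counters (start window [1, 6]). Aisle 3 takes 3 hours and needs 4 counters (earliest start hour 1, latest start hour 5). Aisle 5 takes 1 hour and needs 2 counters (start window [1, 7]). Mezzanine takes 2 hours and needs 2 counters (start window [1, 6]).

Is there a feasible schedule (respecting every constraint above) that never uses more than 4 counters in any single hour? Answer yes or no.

Schedule Aisle 1@1, Aisle 3@3, Aisle 5@6, Mezzanine@6: h1:3  h2:3  h3:4  h4:4  h5:4  h6:4  h7:2 — peak 4 ≤ 4.

yes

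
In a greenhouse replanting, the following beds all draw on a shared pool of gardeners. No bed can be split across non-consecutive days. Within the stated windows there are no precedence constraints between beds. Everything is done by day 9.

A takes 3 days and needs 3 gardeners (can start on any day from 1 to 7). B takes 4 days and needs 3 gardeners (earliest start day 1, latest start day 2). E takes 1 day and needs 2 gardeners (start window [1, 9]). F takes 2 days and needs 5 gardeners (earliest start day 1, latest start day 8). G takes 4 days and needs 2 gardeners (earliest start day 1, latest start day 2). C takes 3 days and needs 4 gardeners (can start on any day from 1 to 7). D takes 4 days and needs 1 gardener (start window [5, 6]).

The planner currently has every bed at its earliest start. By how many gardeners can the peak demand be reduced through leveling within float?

Early-start peak: d1:19  d2:17  d3:12  d4:5  d5:1  d6:1  d7:1  d8:1  d9:0 ⇒ 19.
Leveled (A@1, B@1, E@1, F@5, G@2, C@7, D@5): d1:8  d2:8  d3:8  d4:5  d5:8  d6:6  d7:5  d8:5  d9:4 ⇒ 8.
Reduction 19 − 8 = 11.

11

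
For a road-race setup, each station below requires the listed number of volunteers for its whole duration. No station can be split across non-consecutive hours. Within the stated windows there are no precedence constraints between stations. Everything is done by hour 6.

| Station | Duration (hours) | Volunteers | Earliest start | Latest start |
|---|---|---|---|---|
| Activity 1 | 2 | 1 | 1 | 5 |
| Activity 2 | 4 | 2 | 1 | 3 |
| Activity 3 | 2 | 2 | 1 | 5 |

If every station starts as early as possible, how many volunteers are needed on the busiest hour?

5

Early-start schedule: Activity 1@1, Activity 2@1, Activity 3@1.
Load per hour: hour 1: 5, hour 2: 5, hour 3: 2, hour 4: 2, hour 5: 0, hour 6: 0.
Peak is 5.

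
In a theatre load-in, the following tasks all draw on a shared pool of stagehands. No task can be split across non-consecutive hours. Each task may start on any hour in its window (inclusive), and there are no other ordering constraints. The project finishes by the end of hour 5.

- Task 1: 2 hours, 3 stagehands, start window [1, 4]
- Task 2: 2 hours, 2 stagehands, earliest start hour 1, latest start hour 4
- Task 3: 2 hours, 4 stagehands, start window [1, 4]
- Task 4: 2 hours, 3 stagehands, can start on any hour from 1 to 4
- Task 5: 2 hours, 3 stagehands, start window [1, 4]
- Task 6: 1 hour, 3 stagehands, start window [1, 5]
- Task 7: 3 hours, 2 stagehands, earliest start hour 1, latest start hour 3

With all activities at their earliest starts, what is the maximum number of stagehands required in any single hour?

20

Early-start schedule: Task 1@1, Task 2@1, Task 3@1, Task 4@1, Task 5@1, Task 6@1, Task 7@1.
Load per hour: hour 1: 20, hour 2: 17, hour 3: 2, hour 4: 0, hour 5: 0.
Peak is 20.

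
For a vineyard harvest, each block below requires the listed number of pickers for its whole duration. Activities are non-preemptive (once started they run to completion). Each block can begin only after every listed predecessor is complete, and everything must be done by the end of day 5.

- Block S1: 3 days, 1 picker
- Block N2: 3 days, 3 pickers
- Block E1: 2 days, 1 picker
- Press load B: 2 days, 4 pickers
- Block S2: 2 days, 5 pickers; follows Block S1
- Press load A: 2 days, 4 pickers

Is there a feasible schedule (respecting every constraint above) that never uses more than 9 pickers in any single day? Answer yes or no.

Schedule Block S1@1, Block N2@1, Block E1@1, Press load B@1, Block S2@4, Press load A@3: d1:9  d2:9  d3:8  d4:9  d5:5 — peak 9 ≤ 9.

yes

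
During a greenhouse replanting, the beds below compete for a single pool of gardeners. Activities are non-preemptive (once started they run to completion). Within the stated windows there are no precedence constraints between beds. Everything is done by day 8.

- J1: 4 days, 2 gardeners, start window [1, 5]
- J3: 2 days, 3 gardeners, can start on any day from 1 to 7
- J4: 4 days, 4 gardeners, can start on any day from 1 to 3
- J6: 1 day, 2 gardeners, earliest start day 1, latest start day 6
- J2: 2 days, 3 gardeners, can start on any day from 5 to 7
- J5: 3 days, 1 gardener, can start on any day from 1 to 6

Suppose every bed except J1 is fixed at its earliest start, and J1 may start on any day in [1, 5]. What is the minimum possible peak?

J1@1: d1:12  d2:10  d3:7  d4:6  d5:3  d6:3  d7:0  d8:0 → peak 12
J1@2: d1:10  d2:10  d3:7  d4:6  d5:5  d6:3  d7:0  d8:0 → peak 10
J1@3: d1:10  d2:8  d3:7  d4:6  d5:5  d6:5  d7:0  d8:0 → peak 10
J1@4: d1:10  d2:8  d3:5  d4:6  d5:5  d6:5  d7:2  d8:0 → peak 10
J1@5: d1:10  d2:8  d3:5  d4:4  d5:5  d6:5  d7:2  d8:2 → peak 10
Best is J1@2, peak 10.

10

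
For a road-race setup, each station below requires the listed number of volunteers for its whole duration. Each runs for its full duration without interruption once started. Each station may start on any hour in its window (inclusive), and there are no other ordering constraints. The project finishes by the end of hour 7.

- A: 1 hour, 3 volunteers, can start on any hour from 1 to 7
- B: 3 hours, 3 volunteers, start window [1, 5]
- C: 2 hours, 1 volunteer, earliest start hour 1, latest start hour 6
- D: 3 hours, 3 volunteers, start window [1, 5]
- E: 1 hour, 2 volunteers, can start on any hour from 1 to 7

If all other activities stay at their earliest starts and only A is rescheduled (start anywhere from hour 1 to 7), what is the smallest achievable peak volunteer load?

A@1: h1:12  h2:7  h3:6  h4:0  h5:0  h6:0  h7:0 → peak 12
A@2: h1:9  h2:10  h3:6  h4:0  h5:0  h6:0  h7:0 → peak 10
A@3: h1:9  h2:7  h3:9  h4:0  h5:0  h6:0  h7:0 → peak 9
A@4: h1:9  h2:7  h3:6  h4:3  h5:0  h6:0  h7:0 → peak 9
A@5: h1:9  h2:7  h3:6  h4:0  h5:3  h6:0  h7:0 → peak 9
A@6: h1:9  h2:7  h3:6  h4:0  h5:0  h6:3  h7:0 → peak 9
A@7: h1:9  h2:7  h3:6  h4:0  h5:0  h6:0  h7:3 → peak 9
Best is A@3, peak 9.

9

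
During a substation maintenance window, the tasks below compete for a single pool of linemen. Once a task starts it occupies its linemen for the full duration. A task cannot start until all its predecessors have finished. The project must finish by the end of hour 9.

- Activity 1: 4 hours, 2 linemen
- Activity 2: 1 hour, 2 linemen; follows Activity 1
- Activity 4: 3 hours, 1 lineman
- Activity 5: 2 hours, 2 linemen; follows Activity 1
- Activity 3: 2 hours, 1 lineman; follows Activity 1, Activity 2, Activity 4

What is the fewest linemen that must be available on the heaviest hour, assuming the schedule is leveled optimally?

Early-start (Activity 1@1, Activity 2@5, Activity 4@1, Activity 5@5, Activity 3@6) gives peak 4: h1:3  h2:3  h3:3  h4:2  h5:4  h6:3  h7:1  h8:0  h9:0.
Shift Activity 5→6.
Schedule Activity 1@1, Activity 2@5, Activity 4@1, Activity 5@6, Activity 3@6: h1:3  h2:3  h3:3  h4:2  h5:2  h6:3  h7:3  h8:0  h9:0 — peak 3.
Total lineman-hours = 19 over 9 hours ⇒ peak ≥ ⌈19/9⌉ = 3, so 3 is optimal.

3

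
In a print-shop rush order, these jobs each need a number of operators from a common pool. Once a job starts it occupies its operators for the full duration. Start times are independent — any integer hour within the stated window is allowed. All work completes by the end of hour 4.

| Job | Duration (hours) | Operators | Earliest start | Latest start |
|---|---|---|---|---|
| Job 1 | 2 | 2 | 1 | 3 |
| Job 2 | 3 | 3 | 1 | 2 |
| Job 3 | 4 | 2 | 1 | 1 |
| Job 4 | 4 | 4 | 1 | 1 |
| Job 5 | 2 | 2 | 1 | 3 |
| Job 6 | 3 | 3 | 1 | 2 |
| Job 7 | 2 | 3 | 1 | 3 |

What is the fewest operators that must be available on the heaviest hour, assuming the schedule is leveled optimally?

16

Early-start (Job 1@1, Job 2@1, Job 3@1, Job 4@1, Job 5@1, Job 6@1, Job 7@1) gives peak 19: h1:19  h2:19  h3:12  h4:6.
Shift Job 7→3.
Schedule Job 1@1, Job 2@1, Job 3@1, Job 4@1, Job 5@1, Job 6@1, Job 7@3: h1:16  h2:16  h3:15  h4:9 — peak 16.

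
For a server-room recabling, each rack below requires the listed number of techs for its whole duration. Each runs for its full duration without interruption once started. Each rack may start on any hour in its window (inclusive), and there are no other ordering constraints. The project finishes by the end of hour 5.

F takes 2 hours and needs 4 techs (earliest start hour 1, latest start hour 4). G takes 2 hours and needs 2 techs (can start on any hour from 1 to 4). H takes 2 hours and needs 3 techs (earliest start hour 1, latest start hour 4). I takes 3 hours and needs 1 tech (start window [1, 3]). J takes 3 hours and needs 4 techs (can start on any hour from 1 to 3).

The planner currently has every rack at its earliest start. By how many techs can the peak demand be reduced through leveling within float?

7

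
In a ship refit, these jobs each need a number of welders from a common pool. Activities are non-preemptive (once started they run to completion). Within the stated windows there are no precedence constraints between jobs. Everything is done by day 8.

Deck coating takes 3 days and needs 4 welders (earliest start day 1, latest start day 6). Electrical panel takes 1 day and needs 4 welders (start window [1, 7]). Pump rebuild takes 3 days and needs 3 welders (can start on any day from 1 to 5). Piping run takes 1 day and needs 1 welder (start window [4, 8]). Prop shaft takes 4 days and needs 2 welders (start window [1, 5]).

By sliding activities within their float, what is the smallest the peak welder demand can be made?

Early-start (Deck coating@1, Electrical panel@1, Pump rebuild@1, Piping run@4, Prop shaft@1) gives peak 13: d1:13  d2:9  d3:9  d4:3  d5:0  d6:0  d7:0  d8:0.
Shift Electrical panel→4, Pump rebuild→5, Prop shaft→5.
Schedule Deck coating@1, Electrical panel@4, Pump rebuild@5, Piping run@4, Prop shaft@5: d1:4  d2:4  d3:4  d4:5  d5:5  d6:5  d7:5  d8:2 — peak 5.
Total welder-days = 34 over 8 days ⇒ peak ≥ ⌈34/8⌉ = 5, so 5 is optimal.

5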